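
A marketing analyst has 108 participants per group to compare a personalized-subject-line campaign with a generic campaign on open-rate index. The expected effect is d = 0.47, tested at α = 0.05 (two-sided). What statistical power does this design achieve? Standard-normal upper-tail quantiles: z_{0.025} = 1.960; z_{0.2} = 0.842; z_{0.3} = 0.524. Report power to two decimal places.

For two equal groups, power = Φ(d·√(n/2) − z_{α/2}).
d·√(n/2) = 0.47 × √(108/2) = 0.47 × 7.348 = 3.454.
z_β = 3.454 − 1.960 = 1.494.
Power = Φ(1.494) = 0.932.

power ≈ 0.93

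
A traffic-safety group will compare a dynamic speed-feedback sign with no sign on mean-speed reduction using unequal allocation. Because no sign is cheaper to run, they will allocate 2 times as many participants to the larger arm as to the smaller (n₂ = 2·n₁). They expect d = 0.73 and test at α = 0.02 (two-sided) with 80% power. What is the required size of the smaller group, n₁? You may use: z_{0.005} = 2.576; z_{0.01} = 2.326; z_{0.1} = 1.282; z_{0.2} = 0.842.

n₁ = 29

With allocation ratio k = n₂/n₁ = 2, Var(x̄₁−x̄₂) = σ²(1/n₁ + 1/(k·n₁)) = σ²·(k+1)/(k·n₁).
So n₁ = (1 + 1/k)·((z_{α/2} + z_β)/d)² = 1.500 × (3.168/0.73)².
n₁ = 1.500 × 18.83 = 28.2.
Round up: n₁ = 29, giving n₂ = 2 × 29 = 58.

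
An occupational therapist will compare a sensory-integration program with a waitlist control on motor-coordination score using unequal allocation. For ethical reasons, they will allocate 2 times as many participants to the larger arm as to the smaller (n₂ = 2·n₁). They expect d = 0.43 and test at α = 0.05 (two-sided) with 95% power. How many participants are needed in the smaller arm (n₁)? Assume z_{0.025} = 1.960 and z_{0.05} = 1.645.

With allocation ratio k = n₂/n₁ = 2, Var(x̄₁−x̄₂) = σ²(1/n₁ + 1/(k·n₁)) = σ²·(k+1)/(k·n₁).
So n₁ = (1 + 1/k)·((z_{α/2} + z_β)/d)² = 1.500 × (3.605/0.43)².
n₁ = 1.500 × 70.29 = 105.4.
Round up: n₁ = 106, giving n₂ = 2 × 106 = 212.

n₁ = 106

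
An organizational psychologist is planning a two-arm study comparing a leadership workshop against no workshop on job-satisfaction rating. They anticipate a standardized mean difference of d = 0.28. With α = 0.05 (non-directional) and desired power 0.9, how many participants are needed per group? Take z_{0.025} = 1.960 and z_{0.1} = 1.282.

n = 269 per group

For two independent groups with equal n: n = 2·((z_{α/2} + z_β) / d)².
z_{α/2} + z_β = 1.960 + 1.282 = 3.242.
n = 2 × (3.242 / 0.28)² = 2 × 11.579² = 2 × 134.06 = 268.1.
Round up to the next whole participant.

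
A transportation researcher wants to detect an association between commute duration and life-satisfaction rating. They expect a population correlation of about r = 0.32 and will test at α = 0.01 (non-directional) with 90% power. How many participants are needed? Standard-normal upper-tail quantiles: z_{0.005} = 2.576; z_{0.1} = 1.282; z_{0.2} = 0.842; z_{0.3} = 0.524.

Fisher's z: C = ½·ln((1+r)/(1−r)) = ½·ln(1.9412) = 0.3316.
n = ((z_{α/2} + z_β)/C)² + 3.
(2.576 + 1.282) / 0.3316 = 3.858 / 0.3316 = 11.634.
n = 11.634² + 3 = 135.36 + 3 = 138.4.
Round up.

n = 139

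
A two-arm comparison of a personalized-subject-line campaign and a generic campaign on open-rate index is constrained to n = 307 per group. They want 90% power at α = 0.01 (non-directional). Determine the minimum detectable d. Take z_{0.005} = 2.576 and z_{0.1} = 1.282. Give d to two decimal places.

For two independent groups of n = 307 each: d_min = (z_{α/2} + z_β)·√(2/n).
z-sum = 2.576 + 1.282 = 3.858.
d_min = 3.858 × √(2/307) = 3.858 × 0.0807 = 0.311.

d_min ≈ 0.31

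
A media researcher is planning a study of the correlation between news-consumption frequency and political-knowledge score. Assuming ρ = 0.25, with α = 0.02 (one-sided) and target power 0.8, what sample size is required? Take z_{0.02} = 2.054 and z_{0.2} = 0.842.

n = 132

Fisher's z: C = ½·ln((1+r)/(1−r)) = ½·ln(1.6667) = 0.2554.
n = ((z_{α} + z_β)/C)² + 3.
(2.054 + 0.842) / 0.2554 = 2.896 / 0.2554 = 11.339.
n = 11.339² + 3 = 128.57 + 3 = 131.6.
Round up.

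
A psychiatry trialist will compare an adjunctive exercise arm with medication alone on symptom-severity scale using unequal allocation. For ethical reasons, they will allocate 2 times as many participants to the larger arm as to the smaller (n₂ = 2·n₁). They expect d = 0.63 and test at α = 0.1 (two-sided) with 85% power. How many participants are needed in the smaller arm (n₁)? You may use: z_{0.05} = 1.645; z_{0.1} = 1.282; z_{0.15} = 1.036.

With allocation ratio k = n₂/n₁ = 2, Var(x̄₁−x̄₂) = σ²(1/n₁ + 1/(k·n₁)) = σ²·(k+1)/(k·n₁).
So n₁ = (1 + 1/k)·((z_{α/2} + z_β)/d)² = 1.500 × (2.681/0.63)².
n₁ = 1.500 × 18.11 = 27.2.
Round up: n₁ = 28, giving n₂ = 2 × 28 = 56.

n₁ = 28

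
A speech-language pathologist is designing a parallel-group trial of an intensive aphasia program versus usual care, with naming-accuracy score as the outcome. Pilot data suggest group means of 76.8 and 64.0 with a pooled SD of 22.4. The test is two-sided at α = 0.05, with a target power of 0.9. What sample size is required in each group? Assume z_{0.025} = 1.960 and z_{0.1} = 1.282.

Cohen's d = |M₁ − M₂| / SD_pooled = |76.8 − 64.0| / 22.4 = 12.8 / 22.4 = 0.571.
For two independent groups with equal n: n = 2·((z_{α/2} + z_β) / d)².
z_{α/2} + z_β = 1.960 + 1.282 = 3.242.
n = 2 × (3.242 / 0.571)² = 2 × 5.678² = 2 × 32.24 = 64.5.
Round up to the next whole participant.

n = 65 per group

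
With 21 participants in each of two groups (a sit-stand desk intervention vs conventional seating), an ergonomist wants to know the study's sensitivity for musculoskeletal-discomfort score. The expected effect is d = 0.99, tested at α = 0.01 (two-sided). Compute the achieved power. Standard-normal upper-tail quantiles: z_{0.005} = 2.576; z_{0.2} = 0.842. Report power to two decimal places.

For two equal groups, power = Φ(d·√(n/2) − z_{α/2}).
d·√(n/2) = 0.99 × √(21/2) = 0.99 × 3.240 = 3.208.
z_β = 3.208 − 2.576 = 0.632.
Power = Φ(0.632) = 0.736.

power ≈ 0.74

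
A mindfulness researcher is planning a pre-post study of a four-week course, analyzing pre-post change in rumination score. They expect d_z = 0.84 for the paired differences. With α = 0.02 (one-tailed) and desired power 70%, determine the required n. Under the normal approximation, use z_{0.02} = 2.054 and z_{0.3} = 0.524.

For a paired (one-sample on differences) test: n = ((z_{α} + z_β) / d)².
z_{α} + z_β = 2.054 + 0.524 = 2.578.
n = (2.578 / 0.84)² = 3.069² = 9.42.
Round up.

n = 10 pairs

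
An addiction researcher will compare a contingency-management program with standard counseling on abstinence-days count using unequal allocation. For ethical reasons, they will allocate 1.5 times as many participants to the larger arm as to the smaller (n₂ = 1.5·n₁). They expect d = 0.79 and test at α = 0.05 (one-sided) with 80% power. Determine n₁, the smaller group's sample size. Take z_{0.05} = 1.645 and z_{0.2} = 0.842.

With allocation ratio k = n₂/n₁ = 1.5, Var(x̄₁−x̄₂) = σ²(1/n₁ + 1/(k·n₁)) = σ²·(k+1)/(k·n₁).
So n₁ = (1 + 1/k)·((z_{α} + z_β)/d)² = 1.667 × (2.487/0.79)².
n₁ = 1.667 × 9.91 = 16.5.
Round up: n₁ = 17, giving n₂ = ⌈1.5 × 17⌉ = ⌈25.5⌉ = 26.

n₁ = 17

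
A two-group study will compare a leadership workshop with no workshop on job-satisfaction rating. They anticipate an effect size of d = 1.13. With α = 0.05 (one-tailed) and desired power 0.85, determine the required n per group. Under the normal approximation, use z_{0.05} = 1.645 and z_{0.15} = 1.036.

For two independent groups with equal n: n = 2·((z_{α} + z_β) / d)².
z_{α} + z_β = 1.645 + 1.036 = 2.681.
n = 2 × (2.681 / 1.13)² = 2 × 2.373² = 2 × 5.63 = 11.3.
Round up to the next whole participant.

n = 12 per group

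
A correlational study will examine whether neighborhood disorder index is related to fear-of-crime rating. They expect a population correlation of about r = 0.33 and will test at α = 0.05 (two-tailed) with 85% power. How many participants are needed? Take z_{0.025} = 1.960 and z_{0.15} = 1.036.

n = 80

Fisher's z: C = ½·ln((1+r)/(1−r)) = ½·ln(1.9851) = 0.3428.
n = ((z_{α/2} + z_β)/C)² + 3.
(1.960 + 1.036) / 0.3428 = 2.996 / 0.3428 = 8.740.
n = 8.740² + 3 = 76.38 + 3 = 79.4.
Round up.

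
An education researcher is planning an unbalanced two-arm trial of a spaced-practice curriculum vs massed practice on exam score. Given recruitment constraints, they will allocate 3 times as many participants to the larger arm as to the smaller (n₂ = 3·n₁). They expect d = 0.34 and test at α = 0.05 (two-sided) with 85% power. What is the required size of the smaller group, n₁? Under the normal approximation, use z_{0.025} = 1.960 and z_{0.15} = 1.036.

n₁ = 104

With allocation ratio k = n₂/n₁ = 3, Var(x̄₁−x̄₂) = σ²(1/n₁ + 1/(k·n₁)) = σ²·(k+1)/(k·n₁).
So n₁ = (1 + 1/k)·((z_{α/2} + z_β)/d)² = 1.333 × (2.996/0.34)².
n₁ = 1.333 × 77.65 = 103.5.
Round up: n₁ = 104, giving n₂ = 3 × 104 = 312.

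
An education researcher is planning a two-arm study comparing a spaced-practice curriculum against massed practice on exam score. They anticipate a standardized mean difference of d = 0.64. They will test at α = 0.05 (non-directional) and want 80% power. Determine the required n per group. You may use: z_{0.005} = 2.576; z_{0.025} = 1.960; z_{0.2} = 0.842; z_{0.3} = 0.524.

For two independent groups with equal n: n = 2·((z_{α/2} + z_β) / d)².
z_{α/2} + z_β = 1.960 + 0.842 = 2.802.
n = 2 × (2.802 / 0.64)² = 2 × 4.378² = 2 × 19.17 = 38.3.
Round up to the next whole participant.

n = 39 per group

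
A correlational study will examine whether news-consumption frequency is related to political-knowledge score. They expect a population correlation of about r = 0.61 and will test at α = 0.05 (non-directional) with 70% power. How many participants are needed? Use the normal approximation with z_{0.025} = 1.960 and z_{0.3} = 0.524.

n = 16

Fisher's z: C = ½·ln((1+r)/(1−r)) = ½·ln(4.1282) = 0.7089.
n = ((z_{α/2} + z_β)/C)² + 3.
(1.960 + 0.524) / 0.7089 = 2.484 / 0.7089 = 3.504.
n = 3.504² + 3 = 12.28 + 3 = 15.3.
Round up.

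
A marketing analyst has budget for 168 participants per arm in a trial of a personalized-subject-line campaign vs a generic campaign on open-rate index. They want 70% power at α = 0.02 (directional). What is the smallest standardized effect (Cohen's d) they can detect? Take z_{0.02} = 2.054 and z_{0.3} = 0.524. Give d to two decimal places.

For two independent groups of n = 168 each: d_min = (z_{α} + z_β)·√(2/n).
z-sum = 2.054 + 0.524 = 2.578.
d_min = 2.578 × √(2/168) = 2.578 × 0.1091 = 0.281.

d_min ≈ 0.28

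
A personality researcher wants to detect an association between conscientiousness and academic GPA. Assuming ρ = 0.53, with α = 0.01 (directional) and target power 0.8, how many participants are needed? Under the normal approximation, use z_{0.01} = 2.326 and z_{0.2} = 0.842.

Fisher's z: C = ½·ln((1+r)/(1−r)) = ½·ln(3.2553) = 0.5901.
n = ((z_{α} + z_β)/C)² + 3.
(2.326 + 0.842) / 0.5901 = 3.168 / 0.5901 = 5.369.
n = 5.369² + 3 = 28.82 + 3 = 31.8.
Round up.

n = 32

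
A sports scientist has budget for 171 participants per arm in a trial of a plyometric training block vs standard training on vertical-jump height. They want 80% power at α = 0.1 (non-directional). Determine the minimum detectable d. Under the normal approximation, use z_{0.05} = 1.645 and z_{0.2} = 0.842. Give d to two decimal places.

d_min ≈ 0.27

For two independent groups of n = 171 each: d_min = (z_{α/2} + z_β)·√(2/n).
z-sum = 1.645 + 0.842 = 2.487.
d_min = 2.487 × √(2/171) = 2.487 × 0.1081 = 0.269.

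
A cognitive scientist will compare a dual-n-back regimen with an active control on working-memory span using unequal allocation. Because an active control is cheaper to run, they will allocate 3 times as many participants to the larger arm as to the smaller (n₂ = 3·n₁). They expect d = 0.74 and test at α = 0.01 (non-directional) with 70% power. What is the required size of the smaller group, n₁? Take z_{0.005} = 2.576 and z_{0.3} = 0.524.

n₁ = 24

With allocation ratio k = n₂/n₁ = 3, Var(x̄₁−x̄₂) = σ²(1/n₁ + 1/(k·n₁)) = σ²·(k+1)/(k·n₁).
So n₁ = (1 + 1/k)·((z_{α/2} + z_β)/d)² = 1.333 × (3.100/0.74)².
n₁ = 1.333 × 17.55 = 23.4.
Round up: n₁ = 24, giving n₂ = 3 × 24 = 72.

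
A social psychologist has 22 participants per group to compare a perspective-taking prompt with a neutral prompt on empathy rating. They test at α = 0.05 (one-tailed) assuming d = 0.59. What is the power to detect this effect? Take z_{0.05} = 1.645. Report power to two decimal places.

For two equal groups, power = Φ(d·√(n/2) − z_{α}).
d·√(n/2) = 0.59 × √(22/2) = 0.59 × 3.317 = 1.957.
z_β = 1.957 − 1.645 = 0.312.
Power = Φ(0.312) = 0.622.

power ≈ 0.62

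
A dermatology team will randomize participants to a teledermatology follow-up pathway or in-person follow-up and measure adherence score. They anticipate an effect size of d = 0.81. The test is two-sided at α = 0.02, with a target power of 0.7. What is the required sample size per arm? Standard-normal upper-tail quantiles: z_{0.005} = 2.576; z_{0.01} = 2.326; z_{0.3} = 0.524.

n = 25 per group

For two independent groups with equal n: n = 2·((z_{α/2} + z_β) / d)².
z_{α/2} + z_β = 2.326 + 0.524 = 2.850.
n = 2 × (2.850 / 0.81)² = 2 × 3.519² = 2 × 12.38 = 24.8.
Round up to the next whole participant.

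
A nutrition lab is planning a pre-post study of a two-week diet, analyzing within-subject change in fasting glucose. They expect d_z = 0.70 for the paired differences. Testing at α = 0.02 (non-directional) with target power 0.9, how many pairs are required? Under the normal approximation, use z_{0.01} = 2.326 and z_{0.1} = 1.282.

For a paired (one-sample on differences) test: n = ((z_{α/2} + z_β) / d)².
z_{α/2} + z_β = 2.326 + 1.282 = 3.608.
n = (3.608 / 0.70)² = 5.154² = 26.57.
Round up.

n = 27 pairs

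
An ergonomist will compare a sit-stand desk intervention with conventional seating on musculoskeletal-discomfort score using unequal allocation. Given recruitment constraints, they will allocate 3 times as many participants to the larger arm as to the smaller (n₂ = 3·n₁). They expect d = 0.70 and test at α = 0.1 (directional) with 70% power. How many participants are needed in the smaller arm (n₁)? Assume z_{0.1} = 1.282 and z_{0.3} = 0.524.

With allocation ratio k = n₂/n₁ = 3, Var(x̄₁−x̄₂) = σ²(1/n₁ + 1/(k·n₁)) = σ²·(k+1)/(k·n₁).
So n₁ = (1 + 1/k)·((z_{α} + z_β)/d)² = 1.333 × (1.806/0.70)².
n₁ = 1.333 × 6.66 = 8.9.
Round up: n₁ = 9, giving n₂ = 3 × 9 = 27.

n₁ = 9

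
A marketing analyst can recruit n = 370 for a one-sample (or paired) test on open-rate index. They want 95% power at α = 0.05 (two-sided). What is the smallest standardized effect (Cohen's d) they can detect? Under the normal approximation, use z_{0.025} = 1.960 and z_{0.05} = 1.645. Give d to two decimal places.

For a single sample (or paired design) of n = 370: d_min = (z_{α/2} + z_β)/√n.
z-sum = 1.960 + 1.645 = 3.605.
d_min = 3.605 / √370 = 3.605 / 19.235 = 0.187.

d_min ≈ 0.19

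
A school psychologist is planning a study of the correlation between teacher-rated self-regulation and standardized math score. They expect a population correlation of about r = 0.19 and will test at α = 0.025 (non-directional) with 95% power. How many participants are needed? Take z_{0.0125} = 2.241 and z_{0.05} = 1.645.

Fisher's z: C = ½·ln((1+r)/(1−r)) = ½·ln(1.4691) = 0.1923.
n = ((z_{α/2} + z_β)/C)² + 3.
(2.241 + 1.645) / 0.1923 = 3.886 / 0.1923 = 20.208.
n = 20.208² + 3 = 408.36 + 3 = 411.4.
Round up.

n = 412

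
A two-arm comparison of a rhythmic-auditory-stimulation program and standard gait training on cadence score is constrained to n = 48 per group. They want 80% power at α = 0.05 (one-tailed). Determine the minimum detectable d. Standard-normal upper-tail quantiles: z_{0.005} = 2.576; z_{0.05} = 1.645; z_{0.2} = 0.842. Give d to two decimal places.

d_min ≈ 0.51

For two independent groups of n = 48 each: d_min = (z_{α} + z_β)·√(2/n).
z-sum = 1.645 + 0.842 = 2.487.
d_min = 2.487 × √(2/48) = 2.487 × 0.2041 = 0.508.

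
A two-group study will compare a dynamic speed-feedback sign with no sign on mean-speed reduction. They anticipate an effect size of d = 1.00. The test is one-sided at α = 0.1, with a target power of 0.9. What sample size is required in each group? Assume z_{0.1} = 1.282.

n = 14 per group

For two independent groups with equal n: n = 2·((z_{α} + z_β) / d)².
z_{α} + z_β = 1.282 + 1.282 = 2.564.
n = 2 × (2.564 / 1.00)² = 2 × 2.564² = 2 × 6.57 = 13.1.
Round up to the next whole participant.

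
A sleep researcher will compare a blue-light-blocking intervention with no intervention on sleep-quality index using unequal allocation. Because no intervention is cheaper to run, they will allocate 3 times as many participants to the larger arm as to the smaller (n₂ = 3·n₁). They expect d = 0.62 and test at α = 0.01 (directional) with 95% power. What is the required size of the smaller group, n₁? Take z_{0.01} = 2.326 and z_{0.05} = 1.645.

n₁ = 55

With allocation ratio k = n₂/n₁ = 3, Var(x̄₁−x̄₂) = σ²(1/n₁ + 1/(k·n₁)) = σ²·(k+1)/(k·n₁).
So n₁ = (1 + 1/k)·((z_{α} + z_β)/d)² = 1.333 × (3.971/0.62)².
n₁ = 1.333 × 41.02 = 54.7.
Round up: n₁ = 55, giving n₂ = 3 × 55 = 165.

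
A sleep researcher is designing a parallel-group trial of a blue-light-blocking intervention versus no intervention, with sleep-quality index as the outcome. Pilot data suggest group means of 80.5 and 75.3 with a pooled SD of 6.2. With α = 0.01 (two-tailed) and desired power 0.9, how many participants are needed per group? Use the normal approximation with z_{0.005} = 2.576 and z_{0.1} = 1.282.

Cohen's d = |M₁ − M₂| / SD_pooled = |80.5 − 75.3| / 6.2 = 5.2 / 6.2 = 0.839.
For two independent groups with equal n: n = 2·((z_{α/2} + z_β) / d)².
z_{α/2} + z_β = 2.576 + 1.282 = 3.858.
n = 2 × (3.858 / 0.839)² = 2 × 4.598² = 2 × 21.14 = 42.3.
Round up to the next whole participant.

n = 43 per group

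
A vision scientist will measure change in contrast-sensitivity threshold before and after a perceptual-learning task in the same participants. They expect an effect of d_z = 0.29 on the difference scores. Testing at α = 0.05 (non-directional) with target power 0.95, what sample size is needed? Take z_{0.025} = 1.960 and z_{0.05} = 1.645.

For a paired (one-sample on differences) test: n = ((z_{α/2} + z_β) / d)².
z_{α/2} + z_β = 1.960 + 1.645 = 3.605.
n = (3.605 / 0.29)² = 12.431² = 154.53.
Round up.

n = 155 pairs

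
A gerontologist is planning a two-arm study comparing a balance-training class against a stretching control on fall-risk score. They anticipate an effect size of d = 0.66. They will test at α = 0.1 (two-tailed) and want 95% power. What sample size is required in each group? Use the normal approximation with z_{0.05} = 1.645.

n = 50 per group

For two independent groups with equal n: n = 2·((z_{α/2} + z_β) / d)².
z_{α/2} + z_β = 1.645 + 1.645 = 3.290.
n = 2 × (3.290 / 0.66)² = 2 × 4.985² = 2 × 24.85 = 49.7.
Round up to the next whole participant.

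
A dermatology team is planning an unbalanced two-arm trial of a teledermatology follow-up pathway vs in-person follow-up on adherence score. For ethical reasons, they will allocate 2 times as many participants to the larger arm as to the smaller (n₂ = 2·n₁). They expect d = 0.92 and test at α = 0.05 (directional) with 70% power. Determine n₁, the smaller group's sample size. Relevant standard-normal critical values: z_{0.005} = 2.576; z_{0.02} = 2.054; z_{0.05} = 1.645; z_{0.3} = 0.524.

With allocation ratio k = n₂/n₁ = 2, Var(x̄₁−x̄₂) = σ²(1/n₁ + 1/(k·n₁)) = σ²·(k+1)/(k·n₁).
So n₁ = (1 + 1/k)·((z_{α} + z_β)/d)² = 1.500 × (2.169/0.92)².
n₁ = 1.500 × 5.56 = 8.3.
Round up: n₁ = 9, giving n₂ = 2 × 9 = 18.

n₁ = 9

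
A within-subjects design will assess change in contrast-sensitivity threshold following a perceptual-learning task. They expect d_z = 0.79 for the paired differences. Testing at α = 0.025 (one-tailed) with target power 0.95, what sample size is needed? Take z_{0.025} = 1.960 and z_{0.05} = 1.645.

n = 21 pairs

For a paired (one-sample on differences) test: n = ((z_{α} + z_β) / d)².
z_{α} + z_β = 1.960 + 1.645 = 3.605.
n = (3.605 / 0.79)² = 4.563² = 20.82.
Round up.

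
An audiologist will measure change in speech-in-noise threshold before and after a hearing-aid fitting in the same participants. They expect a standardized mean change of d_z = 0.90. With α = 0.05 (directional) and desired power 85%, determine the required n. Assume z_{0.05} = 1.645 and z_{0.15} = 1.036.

For a paired (one-sample on differences) test: n = ((z_{α} + z_β) / d)².
z_{α} + z_β = 1.645 + 1.036 = 2.681.
n = (2.681 / 0.90)² = 2.979² = 8.87.
Round up.

n = 9 pairs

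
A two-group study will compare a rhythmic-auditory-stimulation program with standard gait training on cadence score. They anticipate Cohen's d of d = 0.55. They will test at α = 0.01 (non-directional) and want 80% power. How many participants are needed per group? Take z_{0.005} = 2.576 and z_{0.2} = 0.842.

n = 78 per group

For two independent groups with equal n: n = 2·((z_{α/2} + z_β) / d)².
z_{α/2} + z_β = 2.576 + 0.842 = 3.418.
n = 2 × (3.418 / 0.55)² = 2 × 6.215² = 2 × 38.62 = 77.2.
Round up to the next whole participant.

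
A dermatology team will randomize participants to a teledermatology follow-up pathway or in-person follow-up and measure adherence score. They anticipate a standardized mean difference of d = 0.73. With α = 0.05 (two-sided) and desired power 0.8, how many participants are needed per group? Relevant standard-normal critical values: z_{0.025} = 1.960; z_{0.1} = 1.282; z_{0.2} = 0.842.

For two independent groups with equal n: n = 2·((z_{α/2} + z_β) / d)².
z_{α/2} + z_β = 1.960 + 0.842 = 2.802.
n = 2 × (2.802 / 0.73)² = 2 × 3.838² = 2 × 14.73 = 29.5.
Round up to the next whole participant.

n = 30 per group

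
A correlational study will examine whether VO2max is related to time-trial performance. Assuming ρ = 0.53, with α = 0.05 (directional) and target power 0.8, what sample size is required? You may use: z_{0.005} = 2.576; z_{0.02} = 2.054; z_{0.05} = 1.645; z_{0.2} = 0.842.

Fisher's z: C = ½·ln((1+r)/(1−r)) = ½·ln(3.2553) = 0.5901.
n = ((z_{α} + z_β)/C)² + 3.
(1.645 + 0.842) / 0.5901 = 2.487 / 0.5901 = 4.215.
n = 4.215² + 3 = 17.76 + 3 = 20.8.
Round up.

n = 21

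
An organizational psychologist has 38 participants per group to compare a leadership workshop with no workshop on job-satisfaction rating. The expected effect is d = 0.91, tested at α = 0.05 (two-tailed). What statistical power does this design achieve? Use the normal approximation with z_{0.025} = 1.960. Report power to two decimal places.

For two equal groups, power = Φ(d·√(n/2) − z_{α/2}).
d·√(n/2) = 0.91 × √(38/2) = 0.91 × 4.359 = 3.967.
z_β = 3.967 − 1.960 = 2.007.
Power = Φ(2.007) = 0.978.

power ≈ 0.98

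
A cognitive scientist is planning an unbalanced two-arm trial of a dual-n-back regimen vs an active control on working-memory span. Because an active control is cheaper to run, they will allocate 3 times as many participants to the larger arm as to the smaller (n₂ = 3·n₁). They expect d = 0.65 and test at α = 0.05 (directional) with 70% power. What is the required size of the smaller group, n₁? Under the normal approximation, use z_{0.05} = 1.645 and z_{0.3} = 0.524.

With allocation ratio k = n₂/n₁ = 3, Var(x̄₁−x̄₂) = σ²(1/n₁ + 1/(k·n₁)) = σ²·(k+1)/(k·n₁).
So n₁ = (1 + 1/k)·((z_{α} + z_β)/d)² = 1.333 × (2.169/0.65)².
n₁ = 1.333 × 11.14 = 14.8.
Round up: n₁ = 15, giving n₂ = 3 × 15 = 45.

n₁ = 15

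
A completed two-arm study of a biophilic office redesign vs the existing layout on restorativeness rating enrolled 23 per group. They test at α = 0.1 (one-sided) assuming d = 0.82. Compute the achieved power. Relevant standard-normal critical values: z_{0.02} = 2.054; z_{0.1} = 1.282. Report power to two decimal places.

For two equal groups, power = Φ(d·√(n/2) − z_{α}).
d·√(n/2) = 0.82 × √(23/2) = 0.82 × 3.391 = 2.781.
z_β = 2.781 − 1.282 = 1.499.
Power = Φ(1.499) = 0.933.

power ≈ 0.93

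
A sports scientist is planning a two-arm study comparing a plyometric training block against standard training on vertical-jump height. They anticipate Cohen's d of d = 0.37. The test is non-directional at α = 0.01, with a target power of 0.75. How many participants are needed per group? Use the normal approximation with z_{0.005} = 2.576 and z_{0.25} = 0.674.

For two independent groups with equal n: n = 2·((z_{α/2} + z_β) / d)².
z_{α/2} + z_β = 2.576 + 0.674 = 3.250.
n = 2 × (3.250 / 0.37)² = 2 × 8.784² = 2 × 77.15 = 154.3.
Round up to the next whole participant.

n = 155 per group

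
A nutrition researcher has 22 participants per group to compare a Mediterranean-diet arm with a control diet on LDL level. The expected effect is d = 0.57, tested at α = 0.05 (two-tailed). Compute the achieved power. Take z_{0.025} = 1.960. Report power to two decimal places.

For two equal groups, power = Φ(d·√(n/2) − z_{α/2}).
d·√(n/2) = 0.57 × √(22/2) = 0.57 × 3.317 = 1.890.
z_β = 1.890 − 1.960 = -0.070.
Power = Φ(-0.070) = 0.472.

power ≈ 0.47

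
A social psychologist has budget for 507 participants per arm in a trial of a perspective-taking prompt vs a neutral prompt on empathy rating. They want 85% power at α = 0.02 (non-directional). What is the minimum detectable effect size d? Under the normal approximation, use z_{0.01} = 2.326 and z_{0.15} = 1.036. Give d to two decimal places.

For two independent groups of n = 507 each: d_min = (z_{α/2} + z_β)·√(2/n).
z-sum = 2.326 + 1.036 = 3.362.
d_min = 3.362 × √(2/507) = 3.362 × 0.0628 = 0.211.

d_min ≈ 0.21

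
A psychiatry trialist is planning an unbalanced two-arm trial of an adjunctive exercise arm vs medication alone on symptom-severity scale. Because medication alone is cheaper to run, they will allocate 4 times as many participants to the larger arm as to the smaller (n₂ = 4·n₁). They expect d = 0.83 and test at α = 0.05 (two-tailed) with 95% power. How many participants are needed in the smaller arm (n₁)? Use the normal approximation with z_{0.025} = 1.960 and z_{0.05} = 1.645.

With allocation ratio k = n₂/n₁ = 4, Var(x̄₁−x̄₂) = σ²(1/n₁ + 1/(k·n₁)) = σ²·(k+1)/(k·n₁).
So n₁ = (1 + 1/k)·((z_{α/2} + z_β)/d)² = 1.250 × (3.605/0.83)².
n₁ = 1.250 × 18.86 = 23.6.
Round up: n₁ = 24, giving n₂ = 4 × 24 = 96.

n₁ = 24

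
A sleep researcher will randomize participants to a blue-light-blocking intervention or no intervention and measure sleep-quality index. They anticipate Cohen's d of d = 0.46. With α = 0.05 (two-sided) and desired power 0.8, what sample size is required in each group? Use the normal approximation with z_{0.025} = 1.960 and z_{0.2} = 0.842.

n = 75 per group

For two independent groups with equal n: n = 2·((z_{α/2} + z_β) / d)².
z_{α/2} + z_β = 1.960 + 0.842 = 2.802.
n = 2 × (2.802 / 0.46)² = 2 × 6.091² = 2 × 37.10 = 74.2.
Round up to the next whole participant.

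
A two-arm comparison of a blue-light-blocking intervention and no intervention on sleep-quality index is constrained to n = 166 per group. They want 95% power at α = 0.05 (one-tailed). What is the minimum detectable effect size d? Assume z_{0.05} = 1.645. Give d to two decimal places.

d_min ≈ 0.36

For two independent groups of n = 166 each: d_min = (z_{α} + z_β)·√(2/n).
z-sum = 1.645 + 1.645 = 3.290.
d_min = 3.290 × √(2/166) = 3.290 × 0.1098 = 0.361.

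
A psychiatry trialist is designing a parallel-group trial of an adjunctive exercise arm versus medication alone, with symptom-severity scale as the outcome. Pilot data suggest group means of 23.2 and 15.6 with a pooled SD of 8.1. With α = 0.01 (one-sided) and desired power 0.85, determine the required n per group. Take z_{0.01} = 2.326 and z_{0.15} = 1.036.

Cohen's d = |M₁ − M₂| / SD_pooled = |23.2 − 15.6| / 8.1 = 7.6 / 8.1 = 0.938.
For two independent groups with equal n: n = 2·((z_{α} + z_β) / d)².
z_{α} + z_β = 2.326 + 1.036 = 3.362.
n = 2 × (3.362 / 0.938)² = 2 × 3.584² = 2 × 12.85 = 25.7.
Round up to the next whole participant.

n = 26 per group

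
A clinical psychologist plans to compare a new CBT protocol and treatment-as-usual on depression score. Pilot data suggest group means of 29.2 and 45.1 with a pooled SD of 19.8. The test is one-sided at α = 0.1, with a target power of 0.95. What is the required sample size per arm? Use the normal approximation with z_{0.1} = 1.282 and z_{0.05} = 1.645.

n = 27 per group

Cohen's d = |M₁ − M₂| / SD_pooled = |29.2 − 45.1| / 19.8 = 15.9 / 19.8 = 0.803.
For two independent groups with equal n: n = 2·((z_{α} + z_β) / d)².
z_{α} + z_β = 1.282 + 1.645 = 2.927.
n = 2 × (2.927 / 0.803)² = 2 × 3.645² = 2 × 13.29 = 26.6.
Round up to the next whole participant.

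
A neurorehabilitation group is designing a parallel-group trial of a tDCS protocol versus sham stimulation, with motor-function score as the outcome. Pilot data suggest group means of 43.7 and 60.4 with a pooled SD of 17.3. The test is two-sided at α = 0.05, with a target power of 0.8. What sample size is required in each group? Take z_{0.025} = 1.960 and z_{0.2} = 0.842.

n = 17 per group

Cohen's d = |M₁ − M₂| / SD_pooled = |43.7 − 60.4| / 17.3 = 16.7 / 17.3 = 0.965.
For two independent groups with equal n: n = 2·((z_{α/2} + z_β) / d)².
z_{α/2} + z_β = 1.960 + 0.842 = 2.802.
n = 2 × (2.802 / 0.965)² = 2 × 2.904² = 2 × 8.43 = 16.9.
Round up to the next whole participant.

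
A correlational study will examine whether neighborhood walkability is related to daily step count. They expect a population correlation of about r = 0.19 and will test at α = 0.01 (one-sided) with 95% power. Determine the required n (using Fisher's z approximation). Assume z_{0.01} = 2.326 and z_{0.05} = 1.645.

n = 430

Fisher's z: C = ½·ln((1+r)/(1−r)) = ½·ln(1.4691) = 0.1923.
n = ((z_{α} + z_β)/C)² + 3.
(2.326 + 1.645) / 0.1923 = 3.971 / 0.1923 = 20.650.
n = 20.650² + 3 = 426.42 + 3 = 429.4.
Round up.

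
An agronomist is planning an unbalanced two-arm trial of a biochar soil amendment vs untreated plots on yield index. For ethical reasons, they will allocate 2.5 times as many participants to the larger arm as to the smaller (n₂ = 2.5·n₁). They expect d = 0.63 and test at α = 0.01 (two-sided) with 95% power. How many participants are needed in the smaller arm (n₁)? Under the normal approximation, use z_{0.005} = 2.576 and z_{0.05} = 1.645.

With allocation ratio k = n₂/n₁ = 2.5, Var(x̄₁−x̄₂) = σ²(1/n₁ + 1/(k·n₁)) = σ²·(k+1)/(k·n₁).
So n₁ = (1 + 1/k)·((z_{α/2} + z_β)/d)² = 1.400 × (4.221/0.63)².
n₁ = 1.400 × 44.89 = 62.8.
Round up: n₁ = 63, giving n₂ = ⌈2.5 × 63⌉ = ⌈157.5⌉ = 158.

n₁ = 63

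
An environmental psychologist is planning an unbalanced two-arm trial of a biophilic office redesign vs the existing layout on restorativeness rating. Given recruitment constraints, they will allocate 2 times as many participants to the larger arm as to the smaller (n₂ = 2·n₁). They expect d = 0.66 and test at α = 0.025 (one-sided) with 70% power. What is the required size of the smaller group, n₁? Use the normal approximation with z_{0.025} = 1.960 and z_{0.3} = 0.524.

With allocation ratio k = n₂/n₁ = 2, Var(x̄₁−x̄₂) = σ²(1/n₁ + 1/(k·n₁)) = σ²·(k+1)/(k·n₁).
So n₁ = (1 + 1/k)·((z_{α} + z_β)/d)² = 1.500 × (2.484/0.66)².
n₁ = 1.500 × 14.16 = 21.2.
Round up: n₁ = 22, giving n₂ = 2 × 22 = 44.

n₁ = 22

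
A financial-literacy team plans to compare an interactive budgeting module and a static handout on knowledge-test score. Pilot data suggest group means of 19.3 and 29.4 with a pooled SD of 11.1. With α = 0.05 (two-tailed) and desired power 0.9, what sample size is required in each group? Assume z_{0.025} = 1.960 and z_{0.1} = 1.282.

n = 26 per group

Cohen's d = |M₁ − M₂| / SD_pooled = |19.3 − 29.4| / 11.1 = 10.1 / 11.1 = 0.910.
For two independent groups with equal n: n = 2·((z_{α/2} + z_β) / d)².
z_{α/2} + z_β = 1.960 + 1.282 = 3.242.
n = 2 × (3.242 / 0.910)² = 2 × 3.563² = 2 × 12.69 = 25.4.
Round up to the next whole participant.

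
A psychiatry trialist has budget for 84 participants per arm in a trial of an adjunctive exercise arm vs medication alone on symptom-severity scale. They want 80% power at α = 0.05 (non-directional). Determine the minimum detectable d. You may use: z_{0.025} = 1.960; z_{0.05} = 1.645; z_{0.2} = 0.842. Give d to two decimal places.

For two independent groups of n = 84 each: d_min = (z_{α/2} + z_β)·√(2/n).
z-sum = 1.960 + 0.842 = 2.802.
d_min = 2.802 × √(2/84) = 2.802 × 0.1543 = 0.432.

d_min ≈ 0.43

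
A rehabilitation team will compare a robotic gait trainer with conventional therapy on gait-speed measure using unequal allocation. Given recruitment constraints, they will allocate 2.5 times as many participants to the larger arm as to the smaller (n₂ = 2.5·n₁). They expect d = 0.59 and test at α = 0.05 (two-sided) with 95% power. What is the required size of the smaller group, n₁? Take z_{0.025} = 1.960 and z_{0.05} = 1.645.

With allocation ratio k = n₂/n₁ = 2.5, Var(x̄₁−x̄₂) = σ²(1/n₁ + 1/(k·n₁)) = σ²·(k+1)/(k·n₁).
So n₁ = (1 + 1/k)·((z_{α/2} + z_β)/d)² = 1.400 × (3.605/0.59)².
n₁ = 1.400 × 37.33 = 52.3.
Round up: n₁ = 53, giving n₂ = ⌈2.5 × 53⌉ = ⌈132.5⌉ = 133.

n₁ = 53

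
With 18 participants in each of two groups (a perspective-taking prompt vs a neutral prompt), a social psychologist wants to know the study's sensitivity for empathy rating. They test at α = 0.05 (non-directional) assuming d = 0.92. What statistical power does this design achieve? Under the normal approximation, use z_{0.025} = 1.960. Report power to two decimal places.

power ≈ 0.79

For two equal groups, power = Φ(d·√(n/2) − z_{α/2}).
d·√(n/2) = 0.92 × √(18/2) = 0.92 × 3.000 = 2.760.
z_β = 2.760 − 1.960 = 0.800.
Power = Φ(0.800) = 0.788.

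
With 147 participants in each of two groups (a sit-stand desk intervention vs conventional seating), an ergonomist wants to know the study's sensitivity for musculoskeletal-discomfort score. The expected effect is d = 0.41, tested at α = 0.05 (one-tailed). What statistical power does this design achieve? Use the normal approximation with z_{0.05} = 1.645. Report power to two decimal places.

For two equal groups, power = Φ(d·√(n/2) − z_{α}).
d·√(n/2) = 0.41 × √(147/2) = 0.41 × 8.573 = 3.515.
z_β = 3.515 − 1.645 = 1.870.
Power = Φ(1.870) = 0.969.

power ≈ 0.97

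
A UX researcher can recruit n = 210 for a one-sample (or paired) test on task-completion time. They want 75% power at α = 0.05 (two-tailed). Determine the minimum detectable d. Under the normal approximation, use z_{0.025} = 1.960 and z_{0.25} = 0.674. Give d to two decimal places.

For a single sample (or paired design) of n = 210: d_min = (z_{α/2} + z_β)/√n.
z-sum = 1.960 + 0.674 = 2.634.
d_min = 2.634 / √210 = 2.634 / 14.491 = 0.182.

d_min ≈ 0.18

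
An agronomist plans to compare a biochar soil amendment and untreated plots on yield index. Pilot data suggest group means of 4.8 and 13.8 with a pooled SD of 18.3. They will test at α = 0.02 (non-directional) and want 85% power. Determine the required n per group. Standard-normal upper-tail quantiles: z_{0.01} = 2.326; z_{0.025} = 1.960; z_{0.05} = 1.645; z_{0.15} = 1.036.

n = 94 per group

Cohen's d = |M₁ − M₂| / SD_pooled = |4.8 − 13.8| / 18.3 = 9.0 / 18.3 = 0.492.
For two independent groups with equal n: n = 2·((z_{α/2} + z_β) / d)².
z_{α/2} + z_β = 2.326 + 1.036 = 3.362.
n = 2 × (3.362 / 0.492)² = 2 × 6.833² = 2 × 46.69 = 93.4.
Round up to the next whole participant.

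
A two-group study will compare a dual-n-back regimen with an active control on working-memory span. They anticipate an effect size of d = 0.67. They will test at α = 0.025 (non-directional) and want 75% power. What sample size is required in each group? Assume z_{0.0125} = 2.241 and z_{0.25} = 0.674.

n = 38 per group

For two independent groups with equal n: n = 2·((z_{α/2} + z_β) / d)².
z_{α/2} + z_β = 2.241 + 0.674 = 2.915.
n = 2 × (2.915 / 0.67)² = 2 × 4.351² = 2 × 18.93 = 37.9.
Round up to the next whole participant.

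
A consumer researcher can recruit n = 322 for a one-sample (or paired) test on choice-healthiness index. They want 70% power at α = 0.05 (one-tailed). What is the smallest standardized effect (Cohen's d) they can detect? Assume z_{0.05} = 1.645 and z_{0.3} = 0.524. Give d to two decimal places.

For a single sample (or paired design) of n = 322: d_min = (z_{α} + z_β)/√n.
z-sum = 1.645 + 0.524 = 2.169.
d_min = 2.169 / √322 = 2.169 / 17.944 = 0.121.

d_min ≈ 0.12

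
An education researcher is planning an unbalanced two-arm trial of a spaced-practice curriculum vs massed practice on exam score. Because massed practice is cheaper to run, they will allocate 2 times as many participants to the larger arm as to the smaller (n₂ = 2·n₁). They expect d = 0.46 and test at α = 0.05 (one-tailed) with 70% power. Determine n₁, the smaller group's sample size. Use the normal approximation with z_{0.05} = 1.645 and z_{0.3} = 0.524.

With allocation ratio k = n₂/n₁ = 2, Var(x̄₁−x̄₂) = σ²(1/n₁ + 1/(k·n₁)) = σ²·(k+1)/(k·n₁).
So n₁ = (1 + 1/k)·((z_{α} + z_β)/d)² = 1.500 × (2.169/0.46)².
n₁ = 1.500 × 22.23 = 33.3.
Round up: n₁ = 34, giving n₂ = 2 × 34 = 68.

n₁ = 34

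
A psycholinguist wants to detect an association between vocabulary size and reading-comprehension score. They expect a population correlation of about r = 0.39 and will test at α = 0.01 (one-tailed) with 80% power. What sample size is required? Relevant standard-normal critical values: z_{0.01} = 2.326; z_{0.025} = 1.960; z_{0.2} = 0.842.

n = 63

Fisher's z: C = ½·ln((1+r)/(1−r)) = ½·ln(2.2787) = 0.4118.
n = ((z_{α} + z_β)/C)² + 3.
(2.326 + 0.842) / 0.4118 = 3.168 / 0.4118 = 7.693.
n = 7.693² + 3 = 59.18 + 3 = 62.2.
Round up.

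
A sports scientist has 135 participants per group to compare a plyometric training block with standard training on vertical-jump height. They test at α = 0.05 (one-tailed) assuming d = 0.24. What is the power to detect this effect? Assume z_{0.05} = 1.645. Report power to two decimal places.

power ≈ 0.63

For two equal groups, power = Φ(d·√(n/2) − z_{α}).
d·√(n/2) = 0.24 × √(135/2) = 0.24 × 8.216 = 1.972.
z_β = 1.972 − 1.645 = 0.327.
Power = Φ(0.327) = 0.628.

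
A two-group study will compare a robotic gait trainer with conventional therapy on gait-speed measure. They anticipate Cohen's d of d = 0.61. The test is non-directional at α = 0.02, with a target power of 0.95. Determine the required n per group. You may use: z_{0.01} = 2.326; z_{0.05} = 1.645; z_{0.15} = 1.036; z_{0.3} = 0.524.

For two independent groups with equal n: n = 2·((z_{α/2} + z_β) / d)².
z_{α/2} + z_β = 2.326 + 1.645 = 3.971.
n = 2 × (3.971 / 0.61)² = 2 × 6.510² = 2 × 42.38 = 84.8.
Round up to the next whole participant.

n = 85 per group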